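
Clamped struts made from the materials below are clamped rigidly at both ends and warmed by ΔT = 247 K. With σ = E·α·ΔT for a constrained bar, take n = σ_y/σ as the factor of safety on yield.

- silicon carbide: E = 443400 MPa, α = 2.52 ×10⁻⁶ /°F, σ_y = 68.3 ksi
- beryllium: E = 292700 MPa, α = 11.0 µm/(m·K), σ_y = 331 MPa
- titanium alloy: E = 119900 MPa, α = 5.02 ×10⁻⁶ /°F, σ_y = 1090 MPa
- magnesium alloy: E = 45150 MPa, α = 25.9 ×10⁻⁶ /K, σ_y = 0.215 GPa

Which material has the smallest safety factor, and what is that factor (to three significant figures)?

Per material, after unit conversion:
  silicon carbide: E = 443.4, α = 4.54, σ_y = 470.9 → σ = 497 MPa, n = 0.948
  beryllium: E = 292.7, α = 11.0, σ_y = 331.0 → σ = 795 MPa, n = 0.416
  titanium alloy: E = 119.9, α = 9.04, σ_y = 1090 → σ = 268 MPa, n = 4.07
  magnesium alloy: E = 45.15, α = 25.9, σ_y = 215.0 → σ = 289 MPa, n = 0.744
Smallest n: beryllium with n = 0.416.

beryllium, n = 0.416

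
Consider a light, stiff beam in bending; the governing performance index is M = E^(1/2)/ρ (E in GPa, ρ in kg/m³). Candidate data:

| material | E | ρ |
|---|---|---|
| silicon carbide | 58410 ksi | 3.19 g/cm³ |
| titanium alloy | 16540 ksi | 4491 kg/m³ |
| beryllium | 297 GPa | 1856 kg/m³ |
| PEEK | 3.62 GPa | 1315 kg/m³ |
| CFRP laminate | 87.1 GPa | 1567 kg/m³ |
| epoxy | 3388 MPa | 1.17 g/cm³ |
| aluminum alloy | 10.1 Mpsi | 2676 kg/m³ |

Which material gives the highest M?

beryllium

Putting every candidate on a common basis:
  silicon carbide: E = 402.7 GPa, ρ = 3190 kg/m³
  titanium alloy: E = 114.0 GPa, ρ = 4491 kg/m³
  beryllium: E = 297.0 GPa, ρ = 1856 kg/m³
  PEEK: E = 3.620 GPa, ρ = 1315 kg/m³
  CFRP laminate: E = 87.10 GPa, ρ = 1567 kg/m³
  epoxy: E = 3.388 GPa, ρ = 1170 kg/m³
  aluminum alloy: E = 69.64 GPa, ρ = 2676 kg/m³
  beryllium: M = 9.29×10⁻³
  silicon carbide: M = 6.29×10⁻³
  CFRP laminate: M = 5.96×10⁻³
  aluminum alloy: M = 3.12×10⁻³
  titanium alloy: M = 2.38×10⁻³
  epoxy: M = 1.57×10⁻³
  PEEK: M = 1.45×10⁻³
Highest index: beryllium.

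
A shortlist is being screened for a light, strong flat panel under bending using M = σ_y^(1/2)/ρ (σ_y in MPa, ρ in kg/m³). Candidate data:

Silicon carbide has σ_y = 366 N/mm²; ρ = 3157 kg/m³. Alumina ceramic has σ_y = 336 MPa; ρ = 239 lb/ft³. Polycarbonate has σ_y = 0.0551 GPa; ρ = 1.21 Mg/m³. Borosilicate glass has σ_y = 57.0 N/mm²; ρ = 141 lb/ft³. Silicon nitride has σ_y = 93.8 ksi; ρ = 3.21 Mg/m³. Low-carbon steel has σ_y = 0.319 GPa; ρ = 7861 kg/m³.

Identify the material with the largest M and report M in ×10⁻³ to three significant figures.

After converting to SI:
  silicon carbide: σ_y = 366.0 MPa, ρ = 3157 kg/m³
  alumina ceramic: σ_y = 336.0 MPa, ρ = 3828 kg/m³
  polycarbonate: σ_y = 55.10 MPa, ρ = 1210 kg/m³
  borosilicate glass: σ_y = 57.00 MPa, ρ = 2259 kg/m³
  silicon nitride: σ_y = 646.7 MPa, ρ = 3210 kg/m³
  low-carbon steel: σ_y = 319.0 MPa, ρ = 7861 kg/m³
  silicon nitride: M = 7.92×10⁻³
  polycarbonate: M = 6.13×10⁻³
  silicon carbide: M = 6.06×10⁻³
  alumina ceramic: M = 4.79×10⁻³
  borosilicate glass: M = 3.34×10⁻³
  low-carbon steel: M = 2.27×10⁻³
Silicon nitride ranks first.

silicon nitride, M = 7.92×10⁻³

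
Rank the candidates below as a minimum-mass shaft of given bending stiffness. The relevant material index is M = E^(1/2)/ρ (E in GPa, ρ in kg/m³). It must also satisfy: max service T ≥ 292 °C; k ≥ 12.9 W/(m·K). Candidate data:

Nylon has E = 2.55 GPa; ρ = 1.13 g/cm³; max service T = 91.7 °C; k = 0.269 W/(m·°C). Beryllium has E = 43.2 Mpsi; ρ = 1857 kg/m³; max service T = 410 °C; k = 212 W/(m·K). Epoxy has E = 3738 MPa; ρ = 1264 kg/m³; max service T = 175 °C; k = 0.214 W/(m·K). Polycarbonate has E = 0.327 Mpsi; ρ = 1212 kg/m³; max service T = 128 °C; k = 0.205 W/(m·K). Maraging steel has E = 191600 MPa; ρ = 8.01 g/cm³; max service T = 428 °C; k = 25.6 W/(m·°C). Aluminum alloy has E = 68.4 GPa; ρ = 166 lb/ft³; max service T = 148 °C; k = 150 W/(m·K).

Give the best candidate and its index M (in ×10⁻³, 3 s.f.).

beryllium, M = 9.29×10⁻³

Screen on constraints: max service T ≥ 292 °C; k ≥ 12.9 W/(m·K). Survivors: beryllium, maraging steel.
Normalizing units and computing the index:
  beryllium: E = 297.9 GPa, ρ = 1857 kg/m³
  maraging steel: E = 191.6 GPa, ρ = 8010 kg/m³
  beryllium: M = 9.29×10⁻³
  maraging steel: M = 1.73×10⁻³
Beryllium has the largest M.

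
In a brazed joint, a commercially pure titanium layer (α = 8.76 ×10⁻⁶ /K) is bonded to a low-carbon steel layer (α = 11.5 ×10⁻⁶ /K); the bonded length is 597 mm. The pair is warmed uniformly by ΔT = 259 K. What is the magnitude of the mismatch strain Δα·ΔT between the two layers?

Δα = |8.76 − 11.5|×10⁻⁶/K = 2.74×10⁻⁶/K.
Mismatch strain = Δα·ΔT = 2.74×10⁻⁶ × 259.0 = 7.10×10⁻⁴.

7.10×10⁻⁴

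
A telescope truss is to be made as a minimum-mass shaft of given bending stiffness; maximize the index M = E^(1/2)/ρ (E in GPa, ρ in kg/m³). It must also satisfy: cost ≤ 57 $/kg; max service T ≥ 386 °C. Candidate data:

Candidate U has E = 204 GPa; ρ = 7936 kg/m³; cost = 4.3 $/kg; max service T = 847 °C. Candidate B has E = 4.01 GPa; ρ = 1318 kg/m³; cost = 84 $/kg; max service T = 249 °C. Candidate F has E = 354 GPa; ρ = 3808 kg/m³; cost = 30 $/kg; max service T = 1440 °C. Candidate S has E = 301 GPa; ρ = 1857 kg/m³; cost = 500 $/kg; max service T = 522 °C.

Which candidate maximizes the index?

Screen on constraints: cost ≤ 57 $/kg; max service T ≥ 386 °C. Survivors: candidate U, candidate F.
Evaluate M for each candidate:
  candidate F: M = 4.94×10⁻³
  candidate U: M = 1.80×10⁻³
Candidate F has the largest M.

candidate F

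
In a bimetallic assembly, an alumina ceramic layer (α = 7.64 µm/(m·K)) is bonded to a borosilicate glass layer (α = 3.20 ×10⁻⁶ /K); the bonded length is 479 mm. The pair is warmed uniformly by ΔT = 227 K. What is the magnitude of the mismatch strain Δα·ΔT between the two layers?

1.01×10⁻³

Δα = |7.64 − 3.20|×10⁻⁶/K = 4.44×10⁻⁶/K.
Mismatch strain = Δα·ΔT = 4.44×10⁻⁶ × 227.0 = 1.01×10⁻³.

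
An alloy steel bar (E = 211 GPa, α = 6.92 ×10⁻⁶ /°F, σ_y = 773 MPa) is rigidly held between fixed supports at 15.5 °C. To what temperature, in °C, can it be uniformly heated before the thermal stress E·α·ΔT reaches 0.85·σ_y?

α = 6.92×10⁻⁶/°F × 9/5 = 12.5×10⁻⁶/K.
E·α·ΔT = 657.0 MPa ⇒ ΔT = 657.0 / (211.0×10³ × 12.5×10⁻⁶) = 250.0 K.
T = 15.5 + 250.0 = 265.5 °C.

265 °C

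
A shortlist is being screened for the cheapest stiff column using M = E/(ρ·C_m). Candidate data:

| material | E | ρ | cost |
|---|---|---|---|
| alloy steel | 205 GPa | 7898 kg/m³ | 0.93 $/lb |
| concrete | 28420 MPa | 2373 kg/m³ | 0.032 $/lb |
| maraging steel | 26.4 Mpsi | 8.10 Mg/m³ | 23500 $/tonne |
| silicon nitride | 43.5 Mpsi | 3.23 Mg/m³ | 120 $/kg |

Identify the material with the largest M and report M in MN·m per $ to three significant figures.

Normalizing units and computing the index:
  alloy steel: E = 205.0 GPa, ρ = 7898 kg/m³, cost = 2.050 $/kg
  concrete: E = 28.42 GPa, ρ = 2373 kg/m³, cost = 0.07055 $/kg
  maraging steel: E = 182.0 GPa, ρ = 8100 kg/m³, cost = 23.50 $/kg
  silicon nitride: E = 299.9 GPa, ρ = 3230 kg/m³, cost = 120.0 $/kg
  concrete: M = 170 MN·m per $
  alloy steel: M = 12.7 MN·m per $
  maraging steel: M = 0.956 MN·m per $
  silicon nitride: M = 0.774 MN·m per $
Concrete has the largest M.

concrete, M = 170 MN·m per $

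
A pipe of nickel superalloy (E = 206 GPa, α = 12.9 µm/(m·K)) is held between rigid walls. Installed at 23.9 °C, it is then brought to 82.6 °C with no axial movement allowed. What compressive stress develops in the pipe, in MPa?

156 MPa

ΔT = 58.70 K. Constrained thermal stress σ = E·α·ΔT = 206.0×10³ MPa × 12.9×10⁻⁶ × 58.70 = 156 MPa (compressive).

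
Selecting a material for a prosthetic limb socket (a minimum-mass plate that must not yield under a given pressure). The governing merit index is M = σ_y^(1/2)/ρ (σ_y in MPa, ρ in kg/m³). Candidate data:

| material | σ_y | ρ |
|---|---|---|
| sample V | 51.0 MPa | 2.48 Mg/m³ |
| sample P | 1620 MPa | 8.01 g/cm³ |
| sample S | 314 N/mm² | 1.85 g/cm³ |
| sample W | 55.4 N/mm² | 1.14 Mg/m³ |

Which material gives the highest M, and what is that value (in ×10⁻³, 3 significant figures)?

In SI units:
  sample V: σ_y = 51.00 MPa, ρ = 2480 kg/m³
  sample P: σ_y = 1620 MPa, ρ = 8010 kg/m³
  sample S: σ_y = 314.0 MPa, ρ = 1850 kg/m³
  sample W: σ_y = 55.40 MPa, ρ = 1140 kg/m³
  sample S: M = 9.58×10⁻³
  sample W: M = 6.53×10⁻³
  sample P: M = 5.02×10⁻³
  sample V: M = 2.88×10⁻³
The maximum is for sample S.

sample S, M = 9.58×10⁻³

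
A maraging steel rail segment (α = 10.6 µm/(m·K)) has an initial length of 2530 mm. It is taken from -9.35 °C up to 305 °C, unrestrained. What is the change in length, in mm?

ΔT = 305 − (-9.35) = 314.4 K.
ΔL = α·L₀·ΔT = 10.6×10⁻⁶ × 2530 mm × 314.4 K = 8.43 mm.

8.43 mm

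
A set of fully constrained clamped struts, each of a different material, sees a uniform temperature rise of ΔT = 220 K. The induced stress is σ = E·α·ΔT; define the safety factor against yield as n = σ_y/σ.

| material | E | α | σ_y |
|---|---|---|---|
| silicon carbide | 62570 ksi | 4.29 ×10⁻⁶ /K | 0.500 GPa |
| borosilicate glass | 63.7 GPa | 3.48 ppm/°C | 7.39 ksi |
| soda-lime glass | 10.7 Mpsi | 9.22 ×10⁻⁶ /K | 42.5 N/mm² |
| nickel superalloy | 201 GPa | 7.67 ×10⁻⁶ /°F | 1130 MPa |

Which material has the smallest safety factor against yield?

In consistent units (E in GPa, α in ×10⁻⁶/K, σ_y in MPa):
  silicon carbide: E = 431.4, α = 4.29, σ_y = 500.0 → σ = 407 MPa, n = 1.23
  borosilicate glass: E = 63.70, α = 3.48, σ_y = 50.95 → σ = 48.8 MPa, n = 1.04
  soda-lime glass: E = 73.77, α = 9.22, σ_y = 42.50 → σ = 150 MPa, n = 0.284
  nickel superalloy: E = 201.0, α = 13.8, σ_y = 1130 → σ = 611 MPa, n = 1.85
Smallest n: soda-lime glass with n = 0.284.

soda-lime glass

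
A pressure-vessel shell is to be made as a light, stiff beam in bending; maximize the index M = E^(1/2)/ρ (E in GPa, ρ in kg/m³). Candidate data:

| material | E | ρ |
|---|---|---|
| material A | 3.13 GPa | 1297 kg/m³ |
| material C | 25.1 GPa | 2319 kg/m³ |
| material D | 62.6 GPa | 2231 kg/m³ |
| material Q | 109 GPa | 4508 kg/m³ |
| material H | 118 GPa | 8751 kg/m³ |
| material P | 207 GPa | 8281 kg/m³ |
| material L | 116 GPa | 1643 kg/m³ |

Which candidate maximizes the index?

Per-candidate index values:
  material L: M = 6.56×10⁻³
  material D: M = 3.55×10⁻³
  material Q: M = 2.32×10⁻³
  material C: M = 2.16×10⁻³
  material P: M = 1.74×10⁻³
  material A: M = 1.36×10⁻³
  material H: M = 1.24×10⁻³
Material L ranks first.

material L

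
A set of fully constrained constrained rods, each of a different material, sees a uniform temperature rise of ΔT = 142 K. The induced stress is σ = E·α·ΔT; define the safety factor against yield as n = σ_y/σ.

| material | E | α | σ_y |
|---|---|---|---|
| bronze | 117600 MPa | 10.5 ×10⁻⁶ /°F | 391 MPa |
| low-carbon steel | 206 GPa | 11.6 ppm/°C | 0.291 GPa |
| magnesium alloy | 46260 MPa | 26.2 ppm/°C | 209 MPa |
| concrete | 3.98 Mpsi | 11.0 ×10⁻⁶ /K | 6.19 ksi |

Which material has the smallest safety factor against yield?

low-carbon steel

Converting E to GPa, α to ×10⁻⁶/K, σ_y to MPa, then σ and n for each:
  bronze: E = 117.6, α = 18.9, σ_y = 391.0 → σ = 316 MPa, n = 1.24
  low-carbon steel: E = 206.0, α = 11.6, σ_y = 291.0 → σ = 339 MPa, n = 0.858
  magnesium alloy: E = 46.26, α = 26.2, σ_y = 209.0 → σ = 172 MPa, n = 1.21
  concrete: E = 27.44, α = 11.0, σ_y = 42.68 → σ = 42.9 MPa, n = 0.996
Smallest n: low-carbon steel with n = 0.858.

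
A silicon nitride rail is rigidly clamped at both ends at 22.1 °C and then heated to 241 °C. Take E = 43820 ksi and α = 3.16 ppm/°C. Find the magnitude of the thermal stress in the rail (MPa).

209 MPa

E = 43820 ksi = 302.1 GPa.
ΔT = 218.9 K. Constrained thermal stress σ = E·α·ΔT = 302.1×10³ MPa × 3.16×10⁻⁶ × 218.9 = 209 MPa (compressive).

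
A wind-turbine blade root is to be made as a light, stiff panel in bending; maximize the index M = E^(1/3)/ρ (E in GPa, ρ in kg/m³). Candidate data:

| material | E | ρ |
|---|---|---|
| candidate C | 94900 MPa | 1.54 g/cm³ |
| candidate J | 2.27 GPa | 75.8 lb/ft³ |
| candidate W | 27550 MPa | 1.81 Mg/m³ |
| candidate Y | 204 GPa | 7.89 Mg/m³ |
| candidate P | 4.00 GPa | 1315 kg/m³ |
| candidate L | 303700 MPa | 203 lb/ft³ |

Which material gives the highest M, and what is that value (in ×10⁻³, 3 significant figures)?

candidate C, M = 2.96×10⁻³

Normalizing units and computing the index:
  candidate C: E = 94.90 GPa, ρ = 1540 kg/m³
  candidate J: E = 2.270 GPa, ρ = 1214 kg/m³
  candidate W: E = 27.55 GPa, ρ = 1810 kg/m³
  candidate Y: E = 204.0 GPa, ρ = 7890 kg/m³
  candidate P: E = 4.000 GPa, ρ = 1315 kg/m³
  candidate L: E = 303.7 GPa, ρ = 3252 kg/m³
  candidate C: M = 2.96×10⁻³
  candidate L: M = 2.07×10⁻³
  candidate W: M = 1.67×10⁻³
  candidate P: M = 1.21×10⁻³
  candidate J: M = 1.08×10⁻³
  candidate Y: M = 0.746×10⁻³
The maximum is for candidate C.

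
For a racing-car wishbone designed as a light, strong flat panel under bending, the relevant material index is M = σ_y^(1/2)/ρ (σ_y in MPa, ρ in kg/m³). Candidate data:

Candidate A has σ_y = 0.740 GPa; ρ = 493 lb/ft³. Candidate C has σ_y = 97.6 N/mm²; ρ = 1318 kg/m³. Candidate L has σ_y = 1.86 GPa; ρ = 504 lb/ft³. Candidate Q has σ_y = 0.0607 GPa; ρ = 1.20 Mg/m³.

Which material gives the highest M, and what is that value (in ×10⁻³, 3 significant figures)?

candidate C, M = 7.50×10⁻³

Putting every candidate on a common basis:
  candidate A: σ_y = 740.0 MPa, ρ = 7897 kg/m³
  candidate C: σ_y = 97.60 MPa, ρ = 1318 kg/m³
  candidate L: σ_y = 1860 MPa, ρ = 8073 kg/m³
  candidate Q: σ_y = 60.70 MPa, ρ = 1200 kg/m³
  candidate C: M = 7.50×10⁻³
  candidate Q: M = 6.49×10⁻³
  candidate L: M = 5.34×10⁻³
  candidate A: M = 3.44×10⁻³
Highest index: candidate C.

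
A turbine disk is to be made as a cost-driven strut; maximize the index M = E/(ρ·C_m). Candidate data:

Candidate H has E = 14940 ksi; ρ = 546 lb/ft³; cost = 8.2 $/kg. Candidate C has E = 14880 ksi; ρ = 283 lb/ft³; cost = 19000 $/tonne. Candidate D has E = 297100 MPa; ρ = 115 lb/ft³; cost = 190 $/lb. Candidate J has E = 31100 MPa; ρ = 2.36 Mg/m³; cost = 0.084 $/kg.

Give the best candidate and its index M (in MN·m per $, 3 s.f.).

In SI units:
  candidate H: E = 103.0 GPa, ρ = 8746 kg/m³, cost = 8.200 $/kg
  candidate C: E = 102.6 GPa, ρ = 4533 kg/m³, cost = 19.00 $/kg
  candidate D: E = 297.1 GPa, ρ = 1842 kg/m³, cost = 418.9 $/kg
  candidate J: E = 31.10 GPa, ρ = 2360 kg/m³, cost = 0.08400 $/kg
  candidate J: M = 157 MN·m per $
  candidate H: M = 1.44 MN·m per $
  candidate C: M = 1.19 MN·m per $
  candidate D: M = 0.385 MN·m per $
Candidate J has the largest M.

candidate J, M = 157 MN·m per $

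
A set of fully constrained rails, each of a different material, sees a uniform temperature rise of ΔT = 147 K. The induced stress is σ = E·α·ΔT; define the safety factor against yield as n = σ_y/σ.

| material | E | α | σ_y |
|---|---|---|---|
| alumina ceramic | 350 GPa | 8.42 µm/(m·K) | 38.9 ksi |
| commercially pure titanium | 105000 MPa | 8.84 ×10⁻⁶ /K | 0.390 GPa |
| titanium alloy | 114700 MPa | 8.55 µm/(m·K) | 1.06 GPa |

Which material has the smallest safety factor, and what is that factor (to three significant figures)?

alumina ceramic, n = 0.619

In consistent units (E in GPa, α in ×10⁻⁶/K, σ_y in MPa):
  alumina ceramic: E = 350.0, α = 8.42, σ_y = 268.2 → σ = 433 MPa, n = 0.619
  commercially pure titanium: E = 105.0, α = 8.84, σ_y = 390.0 → σ = 136 MPa, n = 2.86
  titanium alloy: E = 114.7, α = 8.55, σ_y = 1060 → σ = 144 MPa, n = 7.35
The minimum is alumina ceramic at n = 0.619.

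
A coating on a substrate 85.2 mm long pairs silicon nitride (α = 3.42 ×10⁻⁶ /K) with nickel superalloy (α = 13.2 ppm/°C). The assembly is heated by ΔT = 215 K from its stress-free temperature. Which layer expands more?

α(silicon nitride) = 3.42×10⁻⁶/K vs α(nickel superalloy) = 13.2×10⁻⁶/K.
Higher α expands more for the same ΔT: nickel superalloy.

nickel superalloy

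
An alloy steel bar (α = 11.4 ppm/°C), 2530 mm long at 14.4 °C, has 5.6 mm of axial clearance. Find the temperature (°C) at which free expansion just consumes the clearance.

209 °C

α·L₀·ΔT = 5.6 mm ⇒ ΔT = 5.6 / (11.4×10⁻⁶ × 2530.0) = 194.2 K.
T = 14.4 + 194.2 = 208.6 °C.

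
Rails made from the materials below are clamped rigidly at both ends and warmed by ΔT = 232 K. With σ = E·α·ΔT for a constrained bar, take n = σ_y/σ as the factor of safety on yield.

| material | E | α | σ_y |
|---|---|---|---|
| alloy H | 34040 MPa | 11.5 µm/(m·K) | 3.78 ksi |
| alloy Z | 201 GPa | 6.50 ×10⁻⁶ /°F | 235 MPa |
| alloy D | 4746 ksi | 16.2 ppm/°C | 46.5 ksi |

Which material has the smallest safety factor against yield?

In consistent units (E in GPa, α in ×10⁻⁶/K, σ_y in MPa):
  alloy H: E = 34.04, α = 11.5, σ_y = 26.06 → σ = 90.8 MPa, n = 0.287
  alloy Z: E = 201.0, α = 11.7, σ_y = 235.0 → σ = 546 MPa, n = 0.431
  alloy D: E = 32.72, α = 16.2, σ_y = 320.6 → σ = 123 MPa, n = 2.61
Smallest n: alloy H with n = 0.287.

alloy H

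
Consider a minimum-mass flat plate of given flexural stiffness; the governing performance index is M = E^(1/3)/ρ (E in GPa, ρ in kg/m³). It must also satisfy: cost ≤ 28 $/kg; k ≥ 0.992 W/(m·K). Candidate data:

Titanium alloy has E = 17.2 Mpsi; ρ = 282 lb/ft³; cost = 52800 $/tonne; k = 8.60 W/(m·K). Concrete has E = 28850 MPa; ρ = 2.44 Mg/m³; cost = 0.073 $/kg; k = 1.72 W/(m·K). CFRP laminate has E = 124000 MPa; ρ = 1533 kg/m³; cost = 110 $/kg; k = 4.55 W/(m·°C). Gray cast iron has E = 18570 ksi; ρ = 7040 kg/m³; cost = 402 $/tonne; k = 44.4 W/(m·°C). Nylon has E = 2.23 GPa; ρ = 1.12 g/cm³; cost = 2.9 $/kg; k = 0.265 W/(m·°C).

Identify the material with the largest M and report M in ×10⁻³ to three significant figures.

concrete, M = 1.26×10⁻³

Screen on constraints: cost ≤ 28 $/kg; k ≥ 0.992 W/(m·K). Survivors: concrete, gray cast iron.
After converting to SI:
  concrete: E = 28.85 GPa, ρ = 2440 kg/m³
  gray cast iron: E = 128.0 GPa, ρ = 7040 kg/m³
  concrete: M = 1.26×10⁻³
  gray cast iron: M = 0.716×10⁻³
The maximum is for concrete.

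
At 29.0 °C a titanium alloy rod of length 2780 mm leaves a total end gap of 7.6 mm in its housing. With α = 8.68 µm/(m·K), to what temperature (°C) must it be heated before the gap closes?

344 °C

α·L₀·ΔT = 7.6 mm ⇒ ΔT = 7.6 / (8.68×10⁻⁶ × 2780.0) = 315.0 K.
T = 29.0 + 315.0 = 344.0 °C.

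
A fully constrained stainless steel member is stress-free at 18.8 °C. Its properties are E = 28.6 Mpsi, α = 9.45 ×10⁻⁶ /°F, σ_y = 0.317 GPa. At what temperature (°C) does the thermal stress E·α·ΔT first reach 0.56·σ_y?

71.7 °C

E = 28.6 Mpsi = 197.2 GPa.
α = 9.45×10⁻⁶/°F × 9/5 = 17.0×10⁻⁶/K.
σ_y = 0.317 GPa = 317.0 MPa.
E·α·ΔT = 177.5 MPa ⇒ ΔT = 177.5 / (197.2×10³ × 17.0×10⁻⁶) = 52.92 K.
T = 18.8 + 52.92 = 71.72 °C.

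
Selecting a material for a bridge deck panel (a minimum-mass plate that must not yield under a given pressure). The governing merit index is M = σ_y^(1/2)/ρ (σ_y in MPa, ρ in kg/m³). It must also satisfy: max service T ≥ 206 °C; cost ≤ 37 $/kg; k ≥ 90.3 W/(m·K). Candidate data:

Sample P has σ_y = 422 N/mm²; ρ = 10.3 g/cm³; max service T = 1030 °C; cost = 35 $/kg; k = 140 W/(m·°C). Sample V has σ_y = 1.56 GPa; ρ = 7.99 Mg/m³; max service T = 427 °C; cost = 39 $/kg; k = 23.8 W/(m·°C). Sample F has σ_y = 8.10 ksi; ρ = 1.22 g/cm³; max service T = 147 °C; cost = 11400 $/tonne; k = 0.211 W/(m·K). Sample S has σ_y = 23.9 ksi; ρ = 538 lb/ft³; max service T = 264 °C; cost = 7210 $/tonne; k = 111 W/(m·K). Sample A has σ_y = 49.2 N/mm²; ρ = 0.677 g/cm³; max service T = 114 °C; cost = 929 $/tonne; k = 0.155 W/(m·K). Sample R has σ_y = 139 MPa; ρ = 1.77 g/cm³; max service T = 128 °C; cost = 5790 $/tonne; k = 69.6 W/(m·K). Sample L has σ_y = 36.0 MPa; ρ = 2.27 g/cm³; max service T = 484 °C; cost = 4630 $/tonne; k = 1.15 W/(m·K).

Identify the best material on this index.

Screen on constraints: max service T ≥ 206 °C; cost ≤ 37 $/kg; k ≥ 90.3 W/(m·K). Survivors: sample P, sample S.
Normalizing units and computing the index:
  sample P: σ_y = 422.0 MPa, ρ = 10300 kg/m³
  sample S: σ_y = 164.8 MPa, ρ = 8618 kg/m³
  sample P: M = 1.99×10⁻³
  sample S: M = 1.49×10⁻³
The maximum is for sample P.

sample P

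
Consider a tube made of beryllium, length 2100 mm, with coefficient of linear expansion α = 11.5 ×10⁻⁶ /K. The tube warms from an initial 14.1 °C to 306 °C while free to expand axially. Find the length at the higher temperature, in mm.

ΔT = 306 − 14.1 = 291.9 K.
ΔL = α·L₀·ΔT = 11.5×10⁻⁶ × 2100 mm × 291.9 K = 7.05 mm.
L = L₀ + ΔL = 2100 + 7.05 = 2107.0 mm.

2107.0 mm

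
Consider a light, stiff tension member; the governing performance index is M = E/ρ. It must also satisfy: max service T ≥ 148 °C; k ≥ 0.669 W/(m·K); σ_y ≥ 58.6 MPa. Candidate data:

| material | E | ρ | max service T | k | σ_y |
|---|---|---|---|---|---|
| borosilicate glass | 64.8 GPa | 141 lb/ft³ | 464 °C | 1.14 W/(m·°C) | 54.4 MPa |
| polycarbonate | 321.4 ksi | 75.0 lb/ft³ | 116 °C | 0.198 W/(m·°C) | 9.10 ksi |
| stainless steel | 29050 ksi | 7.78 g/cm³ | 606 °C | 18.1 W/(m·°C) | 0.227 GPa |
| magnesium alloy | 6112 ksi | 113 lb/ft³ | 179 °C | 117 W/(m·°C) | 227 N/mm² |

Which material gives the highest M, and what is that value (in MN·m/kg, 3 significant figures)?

Screen on constraints: max service T ≥ 148 °C; k ≥ 0.669 W/(m·K); σ_y ≥ 58.6 MPa. Survivors: stainless steel, magnesium alloy.
Putting every candidate on a common basis:
  stainless steel: E = 200.3 GPa, ρ = 7780 kg/m³
  magnesium alloy: E = 42.14 GPa, ρ = 1810 kg/m³
  stainless steel: M = 25.7 MN·m/kg
  magnesium alloy: M = 23.3 MN·m/kg
Stainless steel ranks first.

stainless steel, M = 25.7 MN·m/kg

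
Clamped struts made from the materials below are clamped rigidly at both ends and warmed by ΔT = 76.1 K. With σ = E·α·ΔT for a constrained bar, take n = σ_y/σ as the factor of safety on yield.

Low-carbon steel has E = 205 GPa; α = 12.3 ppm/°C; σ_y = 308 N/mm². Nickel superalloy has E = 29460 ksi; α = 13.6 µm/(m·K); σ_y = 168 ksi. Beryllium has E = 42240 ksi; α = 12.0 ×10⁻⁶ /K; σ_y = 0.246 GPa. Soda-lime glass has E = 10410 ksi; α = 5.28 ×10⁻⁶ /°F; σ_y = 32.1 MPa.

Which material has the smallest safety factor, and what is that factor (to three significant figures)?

Converting E to GPa, α to ×10⁻⁶/K, σ_y to MPa, then σ and n for each:
  low-carbon steel: E = 205.0, α = 12.3, σ_y = 308.0 → σ = 192 MPa, n = 1.61
  nickel superalloy: E = 203.1, α = 13.6, σ_y = 1158 → σ = 210 MPa, n = 5.51
  beryllium: E = 291.2, α = 12.0, σ_y = 246.0 → σ = 266 MPa, n = 0.925
  soda-lime glass: E = 71.77, α = 9.50, σ_y = 32.10 → σ = 51.9 MPa, n = 0.618
Soda-lime glass has the lowest safety factor, n = 0.618.

soda-lime glass, n = 0.618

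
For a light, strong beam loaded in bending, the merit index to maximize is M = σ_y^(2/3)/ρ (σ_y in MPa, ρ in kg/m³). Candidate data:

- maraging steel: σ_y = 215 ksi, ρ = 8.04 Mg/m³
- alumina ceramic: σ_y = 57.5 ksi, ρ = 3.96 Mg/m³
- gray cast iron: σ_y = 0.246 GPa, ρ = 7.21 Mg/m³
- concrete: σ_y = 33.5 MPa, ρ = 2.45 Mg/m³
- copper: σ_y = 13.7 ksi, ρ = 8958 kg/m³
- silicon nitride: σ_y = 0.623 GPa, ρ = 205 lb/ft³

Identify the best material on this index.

silicon nitride

Convert each candidate to consistent units, then evaluate M:
  maraging steel: σ_y = 1482 MPa, ρ = 8040 kg/m³
  alumina ceramic: σ_y = 396.4 MPa, ρ = 3960 kg/m³
  gray cast iron: σ_y = 246.0 MPa, ρ = 7210 kg/m³
  concrete: σ_y = 33.50 MPa, ρ = 2450 kg/m³
  copper: σ_y = 94.46 MPa, ρ = 8958 kg/m³
  silicon nitride: σ_y = 623.0 MPa, ρ = 3284 kg/m³
  silicon nitride: M = 22.2×10⁻³
  maraging steel: M = 16.2×10⁻³
  alumina ceramic: M = 13.6×10⁻³
  gray cast iron: M = 5.45×10⁻³
  concrete: M = 4.24×10⁻³
  copper: M = 2.32×10⁻³
Silicon nitride has the largest M.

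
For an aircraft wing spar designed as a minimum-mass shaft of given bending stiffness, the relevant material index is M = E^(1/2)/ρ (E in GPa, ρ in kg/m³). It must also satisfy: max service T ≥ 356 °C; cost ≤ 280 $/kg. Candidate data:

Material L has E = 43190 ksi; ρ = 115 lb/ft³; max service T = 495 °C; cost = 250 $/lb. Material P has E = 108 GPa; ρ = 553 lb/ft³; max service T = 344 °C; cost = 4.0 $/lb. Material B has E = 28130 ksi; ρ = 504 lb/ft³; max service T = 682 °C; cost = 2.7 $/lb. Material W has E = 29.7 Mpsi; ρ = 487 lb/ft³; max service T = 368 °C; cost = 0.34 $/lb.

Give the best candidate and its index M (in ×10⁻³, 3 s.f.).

material W, M = 1.83×10⁻³

Screen on constraints: max service T ≥ 356 °C; cost ≤ 280 $/kg. Survivors: material B, material W.
Normalizing units and computing the index:
  material B: E = 193.9 GPa, ρ = 8073 kg/m³
  material W: E = 204.8 GPa, ρ = 7801 kg/m³
  material W: M = 1.83×10⁻³
  material B: M = 1.73×10⁻³
The maximum is for material W.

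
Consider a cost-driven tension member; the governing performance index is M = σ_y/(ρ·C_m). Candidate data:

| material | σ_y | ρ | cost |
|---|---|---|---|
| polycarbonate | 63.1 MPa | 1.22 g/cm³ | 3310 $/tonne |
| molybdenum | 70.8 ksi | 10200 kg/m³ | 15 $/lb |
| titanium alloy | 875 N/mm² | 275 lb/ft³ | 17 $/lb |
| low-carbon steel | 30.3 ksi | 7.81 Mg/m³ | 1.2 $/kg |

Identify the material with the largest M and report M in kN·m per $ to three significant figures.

low-carbon steel, M = 22.3 kN·m per $

In SI units:
  polycarbonate: σ_y = 63.10 MPa, ρ = 1220 kg/m³, cost = 3.310 $/kg
  molybdenum: σ_y = 488.1 MPa, ρ = 10200 kg/m³, cost = 33.07 $/kg
  titanium alloy: σ_y = 875.0 MPa, ρ = 4405 kg/m³, cost = 37.48 $/kg
  low-carbon steel: σ_y = 208.9 MPa, ρ = 7810 kg/m³, cost = 1.200 $/kg
  low-carbon steel: M = 22.3 kN·m per $
  polycarbonate: M = 15.6 kN·m per $
  titanium alloy: M = 5.30 kN·m per $
  molybdenum: M = 1.45 kN·m per $
The maximum is for low-carbon steel.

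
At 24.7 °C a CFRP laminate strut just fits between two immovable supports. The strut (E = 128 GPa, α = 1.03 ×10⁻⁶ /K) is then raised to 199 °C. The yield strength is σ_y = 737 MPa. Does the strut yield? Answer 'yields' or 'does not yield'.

does not yield

ΔT = 174.3 K. Constrained thermal stress σ = E·α·ΔT = 128.0×10³ MPa × 1.03×10⁻⁶ × 174.3 = 23.0 MPa (compressive).
Compare to σ_y = 737 MPa: σ < σ_y, so it does not yield.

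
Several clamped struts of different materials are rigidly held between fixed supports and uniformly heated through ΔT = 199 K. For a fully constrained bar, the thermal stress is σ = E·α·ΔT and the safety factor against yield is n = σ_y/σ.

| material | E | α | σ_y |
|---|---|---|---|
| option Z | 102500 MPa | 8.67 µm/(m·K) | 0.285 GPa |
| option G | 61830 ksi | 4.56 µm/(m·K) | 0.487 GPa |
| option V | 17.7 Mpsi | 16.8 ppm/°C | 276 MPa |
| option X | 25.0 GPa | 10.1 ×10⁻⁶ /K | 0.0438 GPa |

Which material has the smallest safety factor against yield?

With everything in SI (GPa, ×10⁻⁶/K, MPa):
  option Z: E = 102.5, α = 8.67, σ_y = 285.0 → σ = 177 MPa, n = 1.61
  option G: E = 426.3, α = 4.56, σ_y = 487.0 → σ = 387 MPa, n = 1.26
  option V: E = 122.0, α = 16.8, σ_y = 276.0 → σ = 408 MPa, n = 0.676
  option X: E = 25.00, α = 10.1, σ_y = 43.80 → σ = 50.2 MPa, n = 0.872
Option V has the lowest safety factor, n = 0.676.

option V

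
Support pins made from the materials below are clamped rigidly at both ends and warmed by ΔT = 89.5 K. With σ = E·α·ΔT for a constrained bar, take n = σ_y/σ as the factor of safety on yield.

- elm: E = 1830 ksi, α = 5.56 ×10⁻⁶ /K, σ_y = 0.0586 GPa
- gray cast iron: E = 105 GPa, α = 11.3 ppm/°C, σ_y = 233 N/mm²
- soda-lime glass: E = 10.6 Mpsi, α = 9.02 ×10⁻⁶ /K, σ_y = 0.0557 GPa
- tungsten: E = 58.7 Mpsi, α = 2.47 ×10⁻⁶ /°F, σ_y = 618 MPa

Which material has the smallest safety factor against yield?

In consistent units (E in GPa, α in ×10⁻⁶/K, σ_y in MPa):
  elm: E = 12.62, α = 5.56, σ_y = 58.60 → σ = 6.28 MPa, n = 9.33
  gray cast iron: E = 105.0, α = 11.3, σ_y = 233.0 → σ = 106 MPa, n = 2.19
  soda-lime glass: E = 73.08, α = 9.02, σ_y = 55.70 → σ = 59.0 MPa, n = 0.944
  tungsten: E = 404.7, α = 4.45, σ_y = 618.0 → σ = 161 MPa, n = 3.84
Smallest n: soda-lime glass with n = 0.944.

soda-lime glass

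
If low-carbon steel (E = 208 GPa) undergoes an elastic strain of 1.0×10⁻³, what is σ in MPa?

208 MPa

σ = E·ε = 208000 MPa × 1.0×10⁻³ = 208 MPa.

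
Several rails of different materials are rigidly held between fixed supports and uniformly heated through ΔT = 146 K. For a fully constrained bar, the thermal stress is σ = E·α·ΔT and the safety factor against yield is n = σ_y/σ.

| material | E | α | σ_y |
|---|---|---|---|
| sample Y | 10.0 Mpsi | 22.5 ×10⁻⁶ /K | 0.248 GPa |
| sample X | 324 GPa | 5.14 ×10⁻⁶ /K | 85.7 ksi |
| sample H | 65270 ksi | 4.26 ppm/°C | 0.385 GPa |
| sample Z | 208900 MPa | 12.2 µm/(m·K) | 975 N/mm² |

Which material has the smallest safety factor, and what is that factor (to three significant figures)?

Per material, after unit conversion:
  sample Y: E = 68.95, α = 22.5, σ_y = 248.0 → σ = 226 MPa, n = 1.09
  sample X: E = 324.0, α = 5.14, σ_y = 590.9 → σ = 243 MPa, n = 2.43
  sample H: E = 450.0, α = 4.26, σ_y = 385.0 → σ = 280 MPa, n = 1.38
  sample Z: E = 208.9, α = 12.2, σ_y = 975.0 → σ = 372 MPa, n = 2.62
The minimum is sample Y at n = 1.09.

sample Y, n = 1.09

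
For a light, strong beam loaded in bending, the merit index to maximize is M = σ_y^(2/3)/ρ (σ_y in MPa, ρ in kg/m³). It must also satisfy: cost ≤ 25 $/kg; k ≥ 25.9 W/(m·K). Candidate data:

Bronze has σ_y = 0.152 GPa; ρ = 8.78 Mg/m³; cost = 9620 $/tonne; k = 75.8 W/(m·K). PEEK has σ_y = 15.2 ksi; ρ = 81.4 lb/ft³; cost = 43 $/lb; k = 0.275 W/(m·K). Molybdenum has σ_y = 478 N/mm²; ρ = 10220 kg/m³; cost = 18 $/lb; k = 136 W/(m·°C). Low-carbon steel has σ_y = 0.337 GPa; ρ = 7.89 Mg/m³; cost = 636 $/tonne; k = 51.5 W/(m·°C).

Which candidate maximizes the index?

Screen on constraints: cost ≤ 25 $/kg; k ≥ 25.9 W/(m·K). Survivors: bronze, low-carbon steel.
Convert each candidate to consistent units, then evaluate M:
  bronze: σ_y = 152.0 MPa, ρ = 8780 kg/m³
  low-carbon steel: σ_y = 337.0 MPa, ρ = 7890 kg/m³
  low-carbon steel: M = 6.14×10⁻³
  bronze: M = 3.24×10⁻³
Low-carbon steel ranks first.

low-carbon steel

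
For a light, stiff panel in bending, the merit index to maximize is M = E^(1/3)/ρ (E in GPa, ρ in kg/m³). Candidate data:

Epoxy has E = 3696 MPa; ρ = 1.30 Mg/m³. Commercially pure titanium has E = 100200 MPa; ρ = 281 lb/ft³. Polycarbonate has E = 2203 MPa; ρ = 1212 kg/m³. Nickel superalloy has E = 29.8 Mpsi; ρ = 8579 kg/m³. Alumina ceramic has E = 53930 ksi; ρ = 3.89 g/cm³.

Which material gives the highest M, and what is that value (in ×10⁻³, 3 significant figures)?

After converting to SI:
  epoxy: E = 3.696 GPa, ρ = 1300 kg/m³
  commercially pure titanium: E = 100.2 GPa, ρ = 4501 kg/m³
  polycarbonate: E = 2.203 GPa, ρ = 1212 kg/m³
  nickel superalloy: E = 205.5 GPa, ρ = 8579 kg/m³
  alumina ceramic: E = 371.8 GPa, ρ = 3890 kg/m³
  alumina ceramic: M = 1.85×10⁻³
  epoxy: M = 1.19×10⁻³
  polycarbonate: M = 1.07×10⁻³
  commercially pure titanium: M = 1.03×10⁻³
  nickel superalloy: M = 0.688×10⁻³
Alumina ceramic has the largest M.

alumina ceramic, M = 1.85×10⁻³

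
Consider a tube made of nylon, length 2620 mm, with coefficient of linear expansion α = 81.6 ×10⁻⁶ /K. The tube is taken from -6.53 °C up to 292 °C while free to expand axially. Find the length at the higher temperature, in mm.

ΔT = 292 − (-6.53) = 298.5 K.
ΔL = α·L₀·ΔT = 81.6×10⁻⁶ × 2620 mm × 298.5 K = 63.8 mm.
L = L₀ + ΔL = 2620 + 63.8 = 2683.8 mm.

2683.8 mm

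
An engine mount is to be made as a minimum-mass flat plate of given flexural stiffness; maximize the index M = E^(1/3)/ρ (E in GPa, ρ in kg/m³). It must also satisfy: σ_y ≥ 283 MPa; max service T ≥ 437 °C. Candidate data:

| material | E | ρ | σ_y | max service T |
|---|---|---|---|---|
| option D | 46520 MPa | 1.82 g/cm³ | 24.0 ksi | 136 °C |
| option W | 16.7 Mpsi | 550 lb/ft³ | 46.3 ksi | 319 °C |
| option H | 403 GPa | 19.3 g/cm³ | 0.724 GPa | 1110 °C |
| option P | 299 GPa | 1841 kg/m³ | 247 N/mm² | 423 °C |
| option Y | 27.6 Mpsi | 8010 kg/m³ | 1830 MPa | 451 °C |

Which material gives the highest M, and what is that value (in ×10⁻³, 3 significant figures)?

option Y, M = 0.718×10⁻³

Screen on constraints: σ_y ≥ 283 MPa; max service T ≥ 437 °C. Survivors: option H, option Y.
Putting every candidate on a common basis:
  option H: E = 403.0 GPa, ρ = 19300 kg/m³
  option Y: E = 190.3 GPa, ρ = 8010 kg/m³
  option Y: M = 0.718×10⁻³
  option H: M = 0.383×10⁻³
Option Y has the largest M.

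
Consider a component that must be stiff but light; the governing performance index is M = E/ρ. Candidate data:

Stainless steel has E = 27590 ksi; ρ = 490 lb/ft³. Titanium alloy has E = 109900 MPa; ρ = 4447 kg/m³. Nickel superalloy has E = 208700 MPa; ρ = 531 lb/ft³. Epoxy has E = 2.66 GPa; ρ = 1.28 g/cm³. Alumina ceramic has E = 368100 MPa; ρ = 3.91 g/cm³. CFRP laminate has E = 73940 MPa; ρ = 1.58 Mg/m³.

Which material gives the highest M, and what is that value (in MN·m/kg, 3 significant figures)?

Convert each candidate to consistent units, then evaluate M:
  stainless steel: E = 190.2 GPa, ρ = 7849 kg/m³
  titanium alloy: E = 109.9 GPa, ρ = 4447 kg/m³
  nickel superalloy: E = 208.7 GPa, ρ = 8506 kg/m³
  epoxy: E = 2.660 GPa, ρ = 1280 kg/m³
  alumina ceramic: E = 368.1 GPa, ρ = 3910 kg/m³
  CFRP laminate: E = 73.94 GPa, ρ = 1580 kg/m³
  alumina ceramic: M = 94.1 MN·m/kg
  CFRP laminate: M = 46.8 MN·m/kg
  titanium alloy: M = 24.7 MN·m/kg
  nickel superalloy: M = 24.5 MN·m/kg
  stainless steel: M = 24.2 MN·m/kg
  epoxy: M = 2.08 MN·m/kg
Alumina ceramic ranks first.

alumina ceramic, M = 94.1 MN·m/kg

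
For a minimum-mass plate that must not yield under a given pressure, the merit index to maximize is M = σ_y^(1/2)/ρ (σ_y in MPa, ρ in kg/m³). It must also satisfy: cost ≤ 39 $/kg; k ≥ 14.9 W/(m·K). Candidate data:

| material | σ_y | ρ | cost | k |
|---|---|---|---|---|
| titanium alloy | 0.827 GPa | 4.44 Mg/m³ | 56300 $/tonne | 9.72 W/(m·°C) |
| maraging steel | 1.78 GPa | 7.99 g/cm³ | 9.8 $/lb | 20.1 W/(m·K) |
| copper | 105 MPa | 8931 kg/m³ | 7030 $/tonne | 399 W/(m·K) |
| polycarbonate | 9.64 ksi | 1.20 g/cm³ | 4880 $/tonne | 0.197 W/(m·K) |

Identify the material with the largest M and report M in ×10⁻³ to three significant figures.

maraging steel, M = 5.28×10⁻³

Screen on constraints: cost ≤ 39 $/kg; k ≥ 14.9 W/(m·K). Survivors: maraging steel, copper.
Convert each candidate to consistent units, then evaluate M:
  maraging steel: σ_y = 1780 MPa, ρ = 7990 kg/m³
  copper: σ_y = 105.0 MPa, ρ = 8931 kg/m³
  maraging steel: M = 5.28×10⁻³
  copper: M = 1.15×10⁻³
Maraging steel ranks first.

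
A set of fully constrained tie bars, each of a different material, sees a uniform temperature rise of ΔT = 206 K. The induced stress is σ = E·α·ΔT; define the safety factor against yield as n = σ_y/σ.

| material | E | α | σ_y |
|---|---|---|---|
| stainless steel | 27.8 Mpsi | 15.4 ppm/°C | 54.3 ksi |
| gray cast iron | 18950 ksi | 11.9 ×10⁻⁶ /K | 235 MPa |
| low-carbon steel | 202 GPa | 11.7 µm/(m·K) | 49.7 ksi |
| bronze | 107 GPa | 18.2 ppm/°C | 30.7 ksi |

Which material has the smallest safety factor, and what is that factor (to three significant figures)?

In consistent units (E in GPa, α in ×10⁻⁶/K, σ_y in MPa):
  stainless steel: E = 191.7, α = 15.4, σ_y = 374.4 → σ = 608 MPa, n = 0.616
  gray cast iron: E = 130.7, α = 11.9, σ_y = 235.0 → σ = 320 MPa, n = 0.734
  low-carbon steel: E = 202.0, α = 11.7, σ_y = 342.7 → σ = 487 MPa, n = 0.704
  bronze: E = 107.0, α = 18.2, σ_y = 211.7 → σ = 401 MPa, n = 0.528
Bronze has the lowest safety factor, n = 0.528.

bronze, n = 0.528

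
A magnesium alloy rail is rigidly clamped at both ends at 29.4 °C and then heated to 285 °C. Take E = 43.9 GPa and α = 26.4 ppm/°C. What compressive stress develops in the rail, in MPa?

296 MPa

ΔT = 255.6 K. Constrained thermal stress σ = E·α·ΔT = 43.90×10³ MPa × 26.4×10⁻⁶ × 255.6 = 296 MPa (compressive).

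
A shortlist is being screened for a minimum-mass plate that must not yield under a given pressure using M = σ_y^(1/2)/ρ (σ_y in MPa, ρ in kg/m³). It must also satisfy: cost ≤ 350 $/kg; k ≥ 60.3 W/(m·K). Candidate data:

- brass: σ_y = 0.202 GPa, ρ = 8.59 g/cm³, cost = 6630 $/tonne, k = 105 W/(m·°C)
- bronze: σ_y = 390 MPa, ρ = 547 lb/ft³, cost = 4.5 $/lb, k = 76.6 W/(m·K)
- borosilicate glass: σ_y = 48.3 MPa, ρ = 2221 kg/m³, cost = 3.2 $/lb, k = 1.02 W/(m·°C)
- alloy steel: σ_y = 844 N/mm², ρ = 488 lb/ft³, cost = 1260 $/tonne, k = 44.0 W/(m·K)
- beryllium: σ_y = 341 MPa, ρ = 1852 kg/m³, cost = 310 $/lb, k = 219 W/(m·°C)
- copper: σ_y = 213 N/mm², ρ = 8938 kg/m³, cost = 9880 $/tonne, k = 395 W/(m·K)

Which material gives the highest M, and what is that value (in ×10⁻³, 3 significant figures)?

Screen on constraints: cost ≤ 350 $/kg; k ≥ 60.3 W/(m·K). Survivors: brass, bronze, copper.
In SI units:
  brass: σ_y = 202.0 MPa, ρ = 8590 kg/m³
  bronze: σ_y = 390.0 MPa, ρ = 8762 kg/m³
  copper: σ_y = 213.0 MPa, ρ = 8938 kg/m³
  bronze: M = 2.25×10⁻³
  brass: M = 1.65×10⁻³
  copper: M = 1.63×10⁻³
Bronze ranks first.

bronze, M = 2.25×10⁻³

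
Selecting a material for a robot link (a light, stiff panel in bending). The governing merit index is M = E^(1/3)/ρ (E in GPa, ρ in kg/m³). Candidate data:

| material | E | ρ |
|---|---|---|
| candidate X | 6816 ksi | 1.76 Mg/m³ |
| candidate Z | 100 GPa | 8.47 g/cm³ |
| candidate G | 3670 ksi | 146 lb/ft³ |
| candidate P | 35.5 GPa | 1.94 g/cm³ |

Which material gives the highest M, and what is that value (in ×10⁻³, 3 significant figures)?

candidate X, M = 2.05×10⁻³

Putting every candidate on a common basis:
  candidate X: E = 46.99 GPa, ρ = 1760 kg/m³
  candidate Z: E = 100.0 GPa, ρ = 8470 kg/m³
  candidate G: E = 25.30 GPa, ρ = 2339 kg/m³
  candidate P: E = 35.50 GPa, ρ = 1940 kg/m³
  candidate X: M = 2.05×10⁻³
  candidate P: M = 1.69×10⁻³
  candidate G: M = 1.26×10⁻³
  candidate Z: M = 0.548×10⁻³
Candidate X ranks first.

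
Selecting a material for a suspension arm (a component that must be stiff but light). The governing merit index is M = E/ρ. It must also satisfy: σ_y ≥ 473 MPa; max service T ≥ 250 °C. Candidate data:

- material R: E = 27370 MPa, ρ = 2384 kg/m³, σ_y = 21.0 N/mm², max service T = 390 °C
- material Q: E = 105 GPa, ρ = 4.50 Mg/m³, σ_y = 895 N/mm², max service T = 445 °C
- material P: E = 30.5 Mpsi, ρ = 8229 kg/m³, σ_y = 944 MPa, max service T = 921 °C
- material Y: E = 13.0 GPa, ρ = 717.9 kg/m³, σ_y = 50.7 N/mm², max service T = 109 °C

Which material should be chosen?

Screen on constraints: σ_y ≥ 473 MPa; max service T ≥ 250 °C. Survivors: material Q, material P.
Convert each candidate to consistent units, then evaluate M:
  material Q: E = 105.0 GPa, ρ = 4500 kg/m³
  material P: E = 210.3 GPa, ρ = 8229 kg/m³
  material P: M = 25.6 MN·m/kg
  material Q: M = 23.3 MN·m/kg
The maximum is for material P.

material P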